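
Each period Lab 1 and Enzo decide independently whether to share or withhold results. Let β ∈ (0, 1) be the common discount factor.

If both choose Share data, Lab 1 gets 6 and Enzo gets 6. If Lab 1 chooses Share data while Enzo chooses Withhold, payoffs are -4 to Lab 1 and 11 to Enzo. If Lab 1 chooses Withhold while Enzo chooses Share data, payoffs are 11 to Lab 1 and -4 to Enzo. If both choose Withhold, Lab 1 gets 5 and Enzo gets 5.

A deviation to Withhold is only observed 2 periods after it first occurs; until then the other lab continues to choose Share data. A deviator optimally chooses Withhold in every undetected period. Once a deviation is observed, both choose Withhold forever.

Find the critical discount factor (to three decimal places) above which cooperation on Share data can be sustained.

0.913

Deviating for the 2 undetected periods gains 11−6 = 5 per period over cooperation, then loses 6−5 = 1 per period forever once punishment starts.
Gain: 5(1 + β + … + β^1); loss: 1·β^2/(1−β).
No profitable deviation ⇔ 5(1−β^2) ≤ 1·β^2, i.e. β^2 ≥ 5/(5+1) = 5/6.
Hence β ≥ (5/6)^(1/2) ≈ 0.913.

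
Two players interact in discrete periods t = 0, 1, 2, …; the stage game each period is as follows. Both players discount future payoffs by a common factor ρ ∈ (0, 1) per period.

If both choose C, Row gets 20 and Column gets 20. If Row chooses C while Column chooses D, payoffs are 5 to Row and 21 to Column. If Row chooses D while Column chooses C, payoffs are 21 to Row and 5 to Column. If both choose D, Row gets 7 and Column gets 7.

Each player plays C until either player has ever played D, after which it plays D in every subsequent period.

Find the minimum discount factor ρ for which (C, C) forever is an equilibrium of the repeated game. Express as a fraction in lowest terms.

1/14

Cooperation forever yields 20 each period: 20/(1−ρ).
Deviating yields 21 once, then 7 forever: 21 + 7ρ/(1−ρ).
No profitable deviation requires 20/(1−ρ) ≥ 21 + 7ρ/(1−ρ).
Multiplying by (1−ρ): 20 ≥ 21(1−ρ) + 7ρ = 21 − 14ρ.
So 14ρ ≥ 1, i.e. ρ ≥ 1/14.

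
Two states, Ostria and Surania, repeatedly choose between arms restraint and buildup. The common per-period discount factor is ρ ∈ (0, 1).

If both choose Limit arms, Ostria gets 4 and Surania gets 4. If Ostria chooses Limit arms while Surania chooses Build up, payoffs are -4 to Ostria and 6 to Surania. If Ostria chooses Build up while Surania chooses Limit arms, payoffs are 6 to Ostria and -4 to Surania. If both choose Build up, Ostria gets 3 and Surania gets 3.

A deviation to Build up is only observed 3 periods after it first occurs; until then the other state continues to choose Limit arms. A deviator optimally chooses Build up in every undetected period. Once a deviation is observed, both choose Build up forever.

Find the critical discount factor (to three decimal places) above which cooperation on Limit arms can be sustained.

The best deviation is to choose Build up for all 3 undetected periods, earning 6 each, then 3 forever once detected.
Deviation value: 6(1−ρ^3)/(1−ρ) + 3ρ^3/(1−ρ); cooperation value: 4/(1−ρ).
IC: 4 ≥ 6(1−ρ^3) + 3ρ^3 = 6 − 3ρ^3.
So ρ^3 ≥ 2/3, giving ρ ≥ (2/3)^(1/3) ≈ 0.874.

0.874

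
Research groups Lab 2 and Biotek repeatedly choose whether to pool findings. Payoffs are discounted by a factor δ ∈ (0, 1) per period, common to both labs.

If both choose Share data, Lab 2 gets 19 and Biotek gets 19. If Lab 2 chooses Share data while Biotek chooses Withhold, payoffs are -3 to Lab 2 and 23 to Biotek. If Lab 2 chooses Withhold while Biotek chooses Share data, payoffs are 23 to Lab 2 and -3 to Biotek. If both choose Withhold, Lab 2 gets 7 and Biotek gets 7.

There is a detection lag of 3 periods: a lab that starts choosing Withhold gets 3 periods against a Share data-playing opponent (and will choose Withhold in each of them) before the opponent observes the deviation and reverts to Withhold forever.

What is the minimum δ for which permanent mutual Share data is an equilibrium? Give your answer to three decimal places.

The best deviation is to choose Withhold for all 3 undetected periods, earning 23 each, then 7 forever once detected.
Deviation value: 23(1−δ^3)/(1−δ) + 7δ^3/(1−δ); cooperation value: 19/(1−δ).
IC: 19 ≥ 23(1−δ^3) + 7δ^3 = 23 − 16δ^3.
So δ^3 ≥ 4/16 = 1/4, giving δ ≥ (1/4)^(1/3) ≈ 0.630.

0.630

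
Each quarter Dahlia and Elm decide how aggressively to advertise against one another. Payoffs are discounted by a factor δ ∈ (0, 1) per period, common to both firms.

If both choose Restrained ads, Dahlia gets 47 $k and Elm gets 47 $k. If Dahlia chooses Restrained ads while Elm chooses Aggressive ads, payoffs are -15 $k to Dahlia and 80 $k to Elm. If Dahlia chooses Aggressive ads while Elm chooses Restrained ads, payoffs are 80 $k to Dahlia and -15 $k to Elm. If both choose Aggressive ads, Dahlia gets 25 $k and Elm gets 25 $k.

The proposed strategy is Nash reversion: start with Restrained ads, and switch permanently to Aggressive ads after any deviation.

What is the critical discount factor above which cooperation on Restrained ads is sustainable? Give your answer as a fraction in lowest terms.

3/5

Under grim trigger the critical discount factor is (T−C)/(T−P) with T = 80, C = 47, P = 25.
δ* = (80−47)/(80−25) = 33/55 = 3/5.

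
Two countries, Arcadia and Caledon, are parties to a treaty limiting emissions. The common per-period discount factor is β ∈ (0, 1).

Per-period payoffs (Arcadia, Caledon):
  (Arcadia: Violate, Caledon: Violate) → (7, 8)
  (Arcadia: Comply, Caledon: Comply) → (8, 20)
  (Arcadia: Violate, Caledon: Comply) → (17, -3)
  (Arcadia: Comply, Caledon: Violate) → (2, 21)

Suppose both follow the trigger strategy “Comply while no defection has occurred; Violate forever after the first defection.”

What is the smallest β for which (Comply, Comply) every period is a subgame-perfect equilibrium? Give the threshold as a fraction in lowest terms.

Arcadia's threshold: (17−8)/(17−7) = 9/10.
Caledon's threshold: (21−20)/(21−8) = 1/13.
9/10 > 1/13, so Arcadia binds and β* = 9/10.

9/10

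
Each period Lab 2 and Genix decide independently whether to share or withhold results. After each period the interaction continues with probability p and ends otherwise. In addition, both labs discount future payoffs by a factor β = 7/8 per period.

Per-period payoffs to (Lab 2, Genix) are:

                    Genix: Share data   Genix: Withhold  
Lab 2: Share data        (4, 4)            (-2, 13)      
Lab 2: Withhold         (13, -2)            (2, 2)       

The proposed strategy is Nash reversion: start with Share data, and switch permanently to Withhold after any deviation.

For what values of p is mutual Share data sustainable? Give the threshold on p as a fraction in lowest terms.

72/77

With continuation probability p and discount β, the effective per-period discount factor is βp.
Grim-trigger IC: βp ≥ (13−4)/(13−2) = 9/11.
So p ≥ (9/11)/(7/8) = 72/77.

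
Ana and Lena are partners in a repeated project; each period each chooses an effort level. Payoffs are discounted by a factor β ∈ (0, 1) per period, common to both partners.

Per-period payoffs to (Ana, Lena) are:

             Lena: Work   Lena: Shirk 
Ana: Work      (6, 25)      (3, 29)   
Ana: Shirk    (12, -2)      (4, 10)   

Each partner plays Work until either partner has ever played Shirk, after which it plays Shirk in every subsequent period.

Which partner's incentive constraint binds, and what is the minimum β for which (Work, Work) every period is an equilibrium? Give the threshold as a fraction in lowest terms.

Ana; β ≥ 3/4

For Ana: deviation gain 12−6 = 6, per-period punishment loss 6−4 = 2. IC gives β ≥ 6/8 = 3/4.
For Lena: gain 4, loss 15 per period, so β ≥ 4/19.
The tighter constraint is Ana's, so cooperation needs β ≥ 3/4.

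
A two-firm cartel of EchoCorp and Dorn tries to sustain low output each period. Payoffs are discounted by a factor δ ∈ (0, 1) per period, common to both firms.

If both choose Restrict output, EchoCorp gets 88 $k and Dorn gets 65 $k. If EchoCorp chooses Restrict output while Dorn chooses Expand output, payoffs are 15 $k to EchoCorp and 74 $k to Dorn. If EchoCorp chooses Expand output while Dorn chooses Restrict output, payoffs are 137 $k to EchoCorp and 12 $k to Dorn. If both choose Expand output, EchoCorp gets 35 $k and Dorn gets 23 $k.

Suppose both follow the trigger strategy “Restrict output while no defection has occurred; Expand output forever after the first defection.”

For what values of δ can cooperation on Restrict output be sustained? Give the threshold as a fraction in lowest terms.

49/102

EchoCorp: cooperation gives 88 each period; deviation gives 137 once then 35 forever.
  88/(1−δ) ≥ 137 + 35δ/(1−δ) ⇒ δ ≥ 49/102.
Dorn: cooperation gives 65 each period; deviation gives 74 once then 23 forever.
  δ ≥ 9/51 = 3/17.
Both must hold, so the binding constraint is EchoCorp's: δ ≥ 49/102.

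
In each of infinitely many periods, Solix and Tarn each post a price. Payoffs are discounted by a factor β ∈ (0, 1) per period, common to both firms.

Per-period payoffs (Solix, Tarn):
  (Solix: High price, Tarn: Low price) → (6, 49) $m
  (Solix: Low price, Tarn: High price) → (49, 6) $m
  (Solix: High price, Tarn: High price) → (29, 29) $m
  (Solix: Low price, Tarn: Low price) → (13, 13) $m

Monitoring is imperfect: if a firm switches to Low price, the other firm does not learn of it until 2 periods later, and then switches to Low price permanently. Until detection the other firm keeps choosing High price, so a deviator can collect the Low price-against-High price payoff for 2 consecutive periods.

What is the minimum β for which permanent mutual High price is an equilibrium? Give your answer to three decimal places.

0.745

Deviating for the 2 undetected periods gains 49−29 = 20 per period over cooperation, then loses 29−13 = 16 per period forever once punishment starts.
Gain: 20(1 + β + … + β^1); loss: 16·β^2/(1−β).
No profitable deviation ⇔ 20(1−β^2) ≤ 16·β^2, i.e. β^2 ≥ 20/(20+16) = 5/9.
Hence β ≥ (5/9)^(1/2) ≈ 0.745.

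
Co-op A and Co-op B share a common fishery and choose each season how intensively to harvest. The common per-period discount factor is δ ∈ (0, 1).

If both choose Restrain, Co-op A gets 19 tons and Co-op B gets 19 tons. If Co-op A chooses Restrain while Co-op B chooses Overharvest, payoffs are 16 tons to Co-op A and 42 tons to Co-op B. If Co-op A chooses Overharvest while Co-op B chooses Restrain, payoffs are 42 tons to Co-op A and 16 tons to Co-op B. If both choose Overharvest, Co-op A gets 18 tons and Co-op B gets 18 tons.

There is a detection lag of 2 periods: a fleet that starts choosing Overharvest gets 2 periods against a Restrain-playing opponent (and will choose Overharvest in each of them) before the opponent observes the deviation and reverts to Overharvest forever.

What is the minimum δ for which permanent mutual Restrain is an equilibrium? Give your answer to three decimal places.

The best deviation is to choose Overharvest for all 2 undetected periods, earning 42 each, then 18 forever once detected.
Deviation value: 42(1−δ^2)/(1−δ) + 18δ^2/(1−δ); cooperation value: 19/(1−δ).
IC: 19 ≥ 42(1−δ^2) + 18δ^2 = 42 − 24δ^2.
So δ^2 ≥ 23/24, giving δ ≥ (23/24)^(1/2) ≈ 0.979.

0.979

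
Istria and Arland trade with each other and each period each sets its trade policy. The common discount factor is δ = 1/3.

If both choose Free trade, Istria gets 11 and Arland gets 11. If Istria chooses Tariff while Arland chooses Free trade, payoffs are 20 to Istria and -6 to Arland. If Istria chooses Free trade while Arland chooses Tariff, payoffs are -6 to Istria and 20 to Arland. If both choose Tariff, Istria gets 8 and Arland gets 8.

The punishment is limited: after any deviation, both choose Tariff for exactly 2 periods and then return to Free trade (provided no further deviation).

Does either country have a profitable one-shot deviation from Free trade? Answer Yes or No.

Yes

A one-shot deviation gives 20 now, then 8 for 2 periods, then back to 11.
Gain from deviating: (20−11) today; loss: (11−8) in each of the next 2 periods.
No-deviation condition: (11−8)(δ+…+δ^2) ≥ 20−11, i.e. δ+…+δ^2 ≥ 3.
At δ = 1/3: δ+…+δ^2 = 0.4444 < 3.0000.
So cooperation is not sustainable.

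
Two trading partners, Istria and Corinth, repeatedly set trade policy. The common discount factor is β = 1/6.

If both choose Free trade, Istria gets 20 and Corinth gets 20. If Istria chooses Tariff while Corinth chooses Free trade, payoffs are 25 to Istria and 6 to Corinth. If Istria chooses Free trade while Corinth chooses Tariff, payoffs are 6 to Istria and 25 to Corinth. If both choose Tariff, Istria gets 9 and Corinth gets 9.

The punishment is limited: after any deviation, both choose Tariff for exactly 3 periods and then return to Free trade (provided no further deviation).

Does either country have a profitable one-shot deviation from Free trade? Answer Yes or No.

A one-shot deviation gives 25 now, then 9 for 3 periods, then back to 20.
Gain from deviating: (25−20) today; loss: (20−9) in each of the next 3 periods.
No-deviation condition: (20−9)(β+…+β^3) ≥ 25−20, i.e. β+…+β^3 ≥ 5/11.
At β = 1/6: β+…+β^3 = 0.1991 < 0.4545.
So cooperation is not sustainable.

Yes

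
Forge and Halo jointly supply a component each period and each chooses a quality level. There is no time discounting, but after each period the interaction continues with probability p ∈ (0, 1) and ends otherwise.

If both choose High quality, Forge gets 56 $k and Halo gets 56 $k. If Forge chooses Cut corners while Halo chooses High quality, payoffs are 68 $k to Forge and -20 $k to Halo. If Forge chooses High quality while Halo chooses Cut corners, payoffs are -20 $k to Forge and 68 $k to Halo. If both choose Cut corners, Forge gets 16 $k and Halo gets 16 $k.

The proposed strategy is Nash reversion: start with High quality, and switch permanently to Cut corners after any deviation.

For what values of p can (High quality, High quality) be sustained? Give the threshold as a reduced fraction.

With no time discounting, the continuation probability p plays the role of the discount factor.
Grim-trigger IC: 56/(1−p) ≥ 68 + 16p/(1−p) ⇒ p ≥ (68−56)/(68−16) = 3/13.

3/13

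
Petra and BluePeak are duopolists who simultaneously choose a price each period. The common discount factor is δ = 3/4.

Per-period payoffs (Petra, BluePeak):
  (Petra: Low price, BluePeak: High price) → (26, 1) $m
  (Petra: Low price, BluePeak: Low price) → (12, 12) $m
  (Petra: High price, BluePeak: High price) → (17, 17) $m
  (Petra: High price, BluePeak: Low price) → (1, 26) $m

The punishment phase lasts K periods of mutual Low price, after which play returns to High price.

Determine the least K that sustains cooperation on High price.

4

Need Σ_{k=1}^{K} δ^k ≥ (26−17)/(17−12) = 1.8000 at δ = 3/4.
At K = 3 the sum is 1.7344 < 1.8000; at K = 4 it is 2.0508 ≥ 1.8000.
So the minimum punishment length is K = 4.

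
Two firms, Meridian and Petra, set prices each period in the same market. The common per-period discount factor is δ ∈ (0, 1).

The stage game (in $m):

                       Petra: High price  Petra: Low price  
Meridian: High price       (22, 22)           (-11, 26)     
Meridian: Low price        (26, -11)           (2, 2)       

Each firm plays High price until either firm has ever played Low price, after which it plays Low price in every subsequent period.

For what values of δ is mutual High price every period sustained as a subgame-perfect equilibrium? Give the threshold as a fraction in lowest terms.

One-period gain from deviating is 26 − 22 = 4. The loss is 22 − 2 = 20 in every subsequent period, with present value 20·δ/(1−δ).
Deviation is unprofitable when 20·δ/(1−δ) ≥ 4, i.e. δ/(1−δ) ≥ 1/5.
Equivalently δ ≥ 4/(4+20) = 1/6.

1/6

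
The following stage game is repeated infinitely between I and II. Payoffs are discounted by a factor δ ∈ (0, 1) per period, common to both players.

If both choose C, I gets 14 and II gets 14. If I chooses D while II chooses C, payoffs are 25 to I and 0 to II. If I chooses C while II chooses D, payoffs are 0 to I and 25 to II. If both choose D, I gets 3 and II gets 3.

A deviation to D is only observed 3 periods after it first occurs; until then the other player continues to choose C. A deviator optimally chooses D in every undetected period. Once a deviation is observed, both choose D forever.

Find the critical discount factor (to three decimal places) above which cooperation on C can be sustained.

The best deviation is to choose D for all 3 undetected periods, earning 25 each, then 3 forever once detected.
Deviation value: 25(1−δ^3)/(1−δ) + 3δ^3/(1−δ); cooperation value: 14/(1−δ).
IC: 14 ≥ 25(1−δ^3) + 3δ^3 = 25 − 22δ^3.
So δ^3 ≥ 11/22 = 1/2, giving δ ≥ (1/2)^(1/3) ≈ 0.794.

0.794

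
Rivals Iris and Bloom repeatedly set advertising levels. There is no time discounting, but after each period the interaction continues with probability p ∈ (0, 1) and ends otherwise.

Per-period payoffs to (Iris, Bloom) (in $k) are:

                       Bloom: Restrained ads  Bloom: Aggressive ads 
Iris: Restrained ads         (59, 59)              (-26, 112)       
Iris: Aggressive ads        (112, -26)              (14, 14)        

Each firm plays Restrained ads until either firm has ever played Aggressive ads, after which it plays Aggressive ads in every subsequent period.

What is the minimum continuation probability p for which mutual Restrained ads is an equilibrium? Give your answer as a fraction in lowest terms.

Expected cooperation value is 59 + p·59 + p²·59 + … = 59/(1−p); deviation gives 112 + p·14/(1−p).
59 ≥ 112(1−p) + 14p ⇒ 98p ≥ 53 ⇒ p ≥ 53/98.

53/98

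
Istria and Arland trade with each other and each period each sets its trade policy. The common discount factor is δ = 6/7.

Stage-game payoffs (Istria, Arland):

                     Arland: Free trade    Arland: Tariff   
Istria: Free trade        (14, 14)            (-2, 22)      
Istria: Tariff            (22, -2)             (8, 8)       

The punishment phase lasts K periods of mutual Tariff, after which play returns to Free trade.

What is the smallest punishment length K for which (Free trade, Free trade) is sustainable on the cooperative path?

2

Need Σ_{k=1}^{K} δ^k ≥ (22−14)/(14−8) = 1.3333 at δ = 6/7.
At K = 1 the sum is 0.8571 < 1.3333; at K = 2 it is 1.5918 ≥ 1.3333.
So the minimum punishment length is K = 2.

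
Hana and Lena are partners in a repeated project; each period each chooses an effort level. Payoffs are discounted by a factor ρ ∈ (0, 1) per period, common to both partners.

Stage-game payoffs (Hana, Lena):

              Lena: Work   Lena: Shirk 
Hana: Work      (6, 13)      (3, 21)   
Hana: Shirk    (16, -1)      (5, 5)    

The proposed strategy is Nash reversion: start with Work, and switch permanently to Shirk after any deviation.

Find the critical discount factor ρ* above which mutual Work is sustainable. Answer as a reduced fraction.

10/11

Hana's threshold: (16−6)/(16−5) = 10/11.
Lena's threshold: (21−13)/(21−5) = 1/2.
10/11 > 1/2, so Hana binds and ρ* = 10/11.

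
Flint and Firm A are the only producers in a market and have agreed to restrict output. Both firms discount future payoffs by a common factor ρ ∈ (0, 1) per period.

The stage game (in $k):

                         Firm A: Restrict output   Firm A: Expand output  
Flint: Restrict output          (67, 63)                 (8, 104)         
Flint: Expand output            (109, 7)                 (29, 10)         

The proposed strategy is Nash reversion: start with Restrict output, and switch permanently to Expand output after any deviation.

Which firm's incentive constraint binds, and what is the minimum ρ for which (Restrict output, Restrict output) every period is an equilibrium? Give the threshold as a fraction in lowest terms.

Flint; ρ ≥ 21/40

Flint's threshold: (109−67)/(109−29) = 21/40.
Firm A's threshold: (104−63)/(104−10) = 41/94.
21/40 > 41/94, so Flint binds and ρ* = 21/40.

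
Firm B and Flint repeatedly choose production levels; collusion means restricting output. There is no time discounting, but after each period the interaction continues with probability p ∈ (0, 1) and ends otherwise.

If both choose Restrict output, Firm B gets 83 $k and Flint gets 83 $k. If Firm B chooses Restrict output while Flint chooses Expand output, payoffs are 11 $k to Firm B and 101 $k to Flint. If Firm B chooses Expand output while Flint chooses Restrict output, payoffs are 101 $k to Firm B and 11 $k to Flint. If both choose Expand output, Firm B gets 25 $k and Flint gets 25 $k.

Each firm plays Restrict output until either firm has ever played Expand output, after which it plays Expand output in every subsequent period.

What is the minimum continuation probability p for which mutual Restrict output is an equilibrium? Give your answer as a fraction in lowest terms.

Expected cooperation value is 83 + p·83 + p²·83 + … = 83/(1−p); deviation gives 101 + p·25/(1−p).
83 ≥ 101(1−p) + 25p ⇒ 76p ≥ 18 ⇒ p ≥ 18/76 = 9/38.

9/38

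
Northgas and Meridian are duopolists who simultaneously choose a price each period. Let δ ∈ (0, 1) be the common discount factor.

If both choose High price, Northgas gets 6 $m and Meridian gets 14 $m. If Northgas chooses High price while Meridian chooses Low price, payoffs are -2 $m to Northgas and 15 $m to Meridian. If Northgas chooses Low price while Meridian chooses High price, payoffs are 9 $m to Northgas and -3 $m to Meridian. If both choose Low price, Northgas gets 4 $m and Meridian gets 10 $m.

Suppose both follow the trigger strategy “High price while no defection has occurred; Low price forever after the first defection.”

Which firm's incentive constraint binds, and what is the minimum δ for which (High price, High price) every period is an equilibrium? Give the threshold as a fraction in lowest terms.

Northgas; δ ≥ 3/5

Northgas: cooperation gives 6 each period; deviation gives 9 once then 4 forever.
  6/(1−δ) ≥ 9 + 4δ/(1−δ) ⇒ δ ≥ 3/5.
Meridian: cooperation gives 14 each period; deviation gives 15 once then 10 forever.
  δ ≥ 1/5.
Both must hold, so the binding constraint is Northgas's: δ ≥ 3/5.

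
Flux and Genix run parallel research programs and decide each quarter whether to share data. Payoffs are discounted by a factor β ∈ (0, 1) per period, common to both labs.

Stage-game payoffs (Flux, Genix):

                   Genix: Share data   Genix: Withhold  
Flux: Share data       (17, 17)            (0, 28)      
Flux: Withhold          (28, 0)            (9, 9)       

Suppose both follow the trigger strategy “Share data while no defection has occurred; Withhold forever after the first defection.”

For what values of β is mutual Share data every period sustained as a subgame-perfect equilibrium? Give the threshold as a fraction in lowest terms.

11/19

One-period gain from deviating is 28 − 17 = 11. The loss is 17 − 9 = 8 in every subsequent period, with present value 8·β/(1−β).
Deviation is unprofitable when 8·β/(1−β) ≥ 11, i.e. β/(1−β) ≥ 11/8.
Equivalently β ≥ 11/(11+8) = 11/19.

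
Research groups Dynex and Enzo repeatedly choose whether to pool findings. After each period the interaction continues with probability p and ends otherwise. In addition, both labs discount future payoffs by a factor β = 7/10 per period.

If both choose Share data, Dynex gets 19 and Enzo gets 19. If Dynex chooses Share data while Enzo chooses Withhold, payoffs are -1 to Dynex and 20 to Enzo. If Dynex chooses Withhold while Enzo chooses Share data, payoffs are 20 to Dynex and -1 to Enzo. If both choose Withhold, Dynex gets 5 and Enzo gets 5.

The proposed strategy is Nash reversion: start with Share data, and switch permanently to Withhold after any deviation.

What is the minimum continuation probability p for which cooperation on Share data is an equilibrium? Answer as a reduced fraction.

2/21

With continuation probability p and discount β, the effective per-period discount factor is βp.
Grim-trigger IC: βp ≥ (20−19)/(20−5) = 1/15.
So p ≥ (1/15)/(7/10) = 2/21.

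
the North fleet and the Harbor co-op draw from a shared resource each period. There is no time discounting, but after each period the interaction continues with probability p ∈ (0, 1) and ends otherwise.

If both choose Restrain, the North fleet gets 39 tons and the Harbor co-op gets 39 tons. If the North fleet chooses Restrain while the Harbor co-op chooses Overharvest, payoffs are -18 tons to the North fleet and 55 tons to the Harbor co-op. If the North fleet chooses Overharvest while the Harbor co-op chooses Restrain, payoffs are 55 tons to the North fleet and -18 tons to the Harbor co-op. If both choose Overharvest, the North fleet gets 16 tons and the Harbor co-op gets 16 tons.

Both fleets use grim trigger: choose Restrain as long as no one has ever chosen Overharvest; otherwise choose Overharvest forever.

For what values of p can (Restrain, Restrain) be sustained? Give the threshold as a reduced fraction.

Expected cooperation value is 39 + p·39 + p²·39 + … = 39/(1−p); deviation gives 55 + p·16/(1−p).
39 ≥ 55(1−p) + 16p ⇒ 39p ≥ 16 ⇒ p ≥ 16/39.

16/39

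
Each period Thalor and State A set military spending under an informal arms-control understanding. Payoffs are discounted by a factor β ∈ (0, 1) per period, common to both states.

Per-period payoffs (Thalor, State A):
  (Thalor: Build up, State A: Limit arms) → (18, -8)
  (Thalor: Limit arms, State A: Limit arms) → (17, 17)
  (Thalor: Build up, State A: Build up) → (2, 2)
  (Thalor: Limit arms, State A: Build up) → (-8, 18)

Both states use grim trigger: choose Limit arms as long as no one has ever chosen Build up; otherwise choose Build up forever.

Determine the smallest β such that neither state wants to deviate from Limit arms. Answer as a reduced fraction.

Under grim trigger the critical discount factor is (T−C)/(T−P) with T = 18, C = 17, P = 2.
β* = (18−17)/(18−2) = 1/16.

1/16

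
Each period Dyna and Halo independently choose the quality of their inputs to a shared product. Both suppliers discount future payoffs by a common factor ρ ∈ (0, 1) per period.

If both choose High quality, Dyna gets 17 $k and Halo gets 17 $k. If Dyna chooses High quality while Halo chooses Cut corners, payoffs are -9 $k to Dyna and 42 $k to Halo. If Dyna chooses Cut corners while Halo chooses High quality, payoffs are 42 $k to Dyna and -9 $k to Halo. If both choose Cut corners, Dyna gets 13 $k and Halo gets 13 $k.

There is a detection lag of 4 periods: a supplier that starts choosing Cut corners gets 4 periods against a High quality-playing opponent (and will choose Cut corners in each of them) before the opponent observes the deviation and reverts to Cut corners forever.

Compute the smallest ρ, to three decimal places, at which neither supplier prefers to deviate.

0.964

Deviating for the 4 undetected periods gains 42−17 = 25 per period over cooperation, then loses 17−13 = 4 per period forever once punishment starts.
Gain: 25(1 + ρ + … + ρ^3); loss: 4·ρ^4/(1−ρ).
No profitable deviation ⇔ 25(1−ρ^4) ≤ 4·ρ^4, i.e. ρ^4 ≥ 25/(25+4) = 25/29.
Hence ρ ≥ (25/29)^(1/4) ≈ 0.964.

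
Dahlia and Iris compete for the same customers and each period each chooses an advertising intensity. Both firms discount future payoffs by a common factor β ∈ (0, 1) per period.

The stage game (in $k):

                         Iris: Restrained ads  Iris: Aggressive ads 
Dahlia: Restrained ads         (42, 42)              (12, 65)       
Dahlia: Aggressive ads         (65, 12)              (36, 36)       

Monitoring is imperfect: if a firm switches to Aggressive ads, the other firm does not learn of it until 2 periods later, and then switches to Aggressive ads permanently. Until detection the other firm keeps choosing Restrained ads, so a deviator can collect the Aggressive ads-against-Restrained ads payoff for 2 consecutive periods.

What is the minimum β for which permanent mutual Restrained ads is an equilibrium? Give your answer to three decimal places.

0.891

Deviating for the 2 undetected periods gains 65−42 = 23 per period over cooperation, then loses 42−36 = 6 per period forever once punishment starts.
Gain: 23(1 + β + … + β^1); loss: 6·β^2/(1−β).
No profitable deviation ⇔ 23(1−β^2) ≤ 6·β^2, i.e. β^2 ≥ 23/(23+6) = 23/29.
Hence β ≥ (23/29)^(1/2) ≈ 0.891.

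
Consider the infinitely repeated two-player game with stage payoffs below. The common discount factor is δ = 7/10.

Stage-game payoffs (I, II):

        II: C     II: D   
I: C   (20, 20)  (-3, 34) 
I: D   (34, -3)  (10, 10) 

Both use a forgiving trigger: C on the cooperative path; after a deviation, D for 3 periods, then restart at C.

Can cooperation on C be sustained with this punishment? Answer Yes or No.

Comparing payoff streams over the 4 periods until play realigns: cooperate → 20(1+δ+…+δ^3); deviate → 34 + 10(δ+…+δ^3).
Cooperation is sustained iff (20−10)(δ+…+δ^3) ≥ 34−20.
δ+…+δ^3 = 7/10·(1−(7/10)^3)/(1−7/10) = 1.5330, and (34−20)/(20−10) = 1.4000.
1.5330 ≥ 1.4000, so cooperation is sustainable.

Yes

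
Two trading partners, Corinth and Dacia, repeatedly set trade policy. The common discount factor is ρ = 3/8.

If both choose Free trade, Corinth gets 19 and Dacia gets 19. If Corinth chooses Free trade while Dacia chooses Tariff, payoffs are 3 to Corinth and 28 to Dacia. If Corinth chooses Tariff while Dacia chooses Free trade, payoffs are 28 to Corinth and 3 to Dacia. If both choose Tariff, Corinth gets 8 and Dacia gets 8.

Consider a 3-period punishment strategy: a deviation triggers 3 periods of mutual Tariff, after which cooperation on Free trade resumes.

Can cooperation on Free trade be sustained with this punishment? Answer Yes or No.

IC: ρ+…+ρ^3 ≥ (28−19)/(19−8) = 9/11.
At ρ = 3/8: partial sum = 0.5684 < 0.8182. Cooperation not sustainable.

No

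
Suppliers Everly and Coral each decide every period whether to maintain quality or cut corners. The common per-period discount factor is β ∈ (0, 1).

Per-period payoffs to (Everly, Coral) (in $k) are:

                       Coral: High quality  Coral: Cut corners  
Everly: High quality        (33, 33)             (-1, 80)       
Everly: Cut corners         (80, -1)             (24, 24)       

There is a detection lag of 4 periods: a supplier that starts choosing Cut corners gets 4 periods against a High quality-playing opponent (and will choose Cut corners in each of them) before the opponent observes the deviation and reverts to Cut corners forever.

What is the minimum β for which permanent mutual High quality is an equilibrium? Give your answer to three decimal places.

0.957

A deviator earns 80 for 4 periods, then 24 forever; cooperating earns 33 forever. Multiplying the IC by (1−β):
33 ≥ 80(1−β^4) + 24β^4, so 56·β^4 ≥ 47 and β^4 ≥ 47/56.
β ≥ (47/56)^(1/4) ≈ 0.957.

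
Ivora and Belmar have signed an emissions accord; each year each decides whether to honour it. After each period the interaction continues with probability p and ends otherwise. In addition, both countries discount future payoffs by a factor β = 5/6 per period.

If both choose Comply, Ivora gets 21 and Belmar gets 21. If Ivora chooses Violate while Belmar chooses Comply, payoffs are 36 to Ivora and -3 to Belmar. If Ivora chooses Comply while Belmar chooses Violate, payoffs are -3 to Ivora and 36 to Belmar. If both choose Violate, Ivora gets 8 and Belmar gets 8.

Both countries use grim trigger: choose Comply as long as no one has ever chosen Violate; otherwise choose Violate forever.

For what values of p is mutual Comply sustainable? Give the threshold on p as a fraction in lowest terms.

9/14

With continuation probability p and discount β, the effective per-period discount factor is βp.
Grim-trigger IC: βp ≥ (36−21)/(36−8) = 15/28.
So p ≥ (15/28)/(5/6) = 9/14.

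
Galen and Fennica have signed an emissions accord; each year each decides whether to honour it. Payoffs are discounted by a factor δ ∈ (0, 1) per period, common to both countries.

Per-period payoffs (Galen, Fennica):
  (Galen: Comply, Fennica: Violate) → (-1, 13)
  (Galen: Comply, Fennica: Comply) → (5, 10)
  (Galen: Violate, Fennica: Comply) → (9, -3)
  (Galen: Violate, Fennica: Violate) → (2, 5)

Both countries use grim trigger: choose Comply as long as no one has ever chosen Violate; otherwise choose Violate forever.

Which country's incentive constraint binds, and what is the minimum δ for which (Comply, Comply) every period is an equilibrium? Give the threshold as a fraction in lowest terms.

Galen; δ ≥ 4/7

Galen's threshold: (9−5)/(9−2) = 4/7.
Fennica's threshold: (13−10)/(13−5) = 3/8.
4/7 > 3/8, so Galen binds and δ* = 4/7.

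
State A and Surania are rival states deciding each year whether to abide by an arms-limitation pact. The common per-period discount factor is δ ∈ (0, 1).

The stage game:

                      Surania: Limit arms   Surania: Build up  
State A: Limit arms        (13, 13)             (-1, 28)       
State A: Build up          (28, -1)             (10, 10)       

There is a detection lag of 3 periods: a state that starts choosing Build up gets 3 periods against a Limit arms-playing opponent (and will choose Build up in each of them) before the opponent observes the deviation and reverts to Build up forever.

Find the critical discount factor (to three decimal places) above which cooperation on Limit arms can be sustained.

Deviating for the 3 undetected periods gains 28−13 = 15 per period over cooperation, then loses 13−10 = 3 per period forever once punishment starts.
Gain: 15(1 + δ + … + δ^2); loss: 3·δ^3/(1−δ).
No profitable deviation ⇔ 15(1−δ^3) ≤ 3·δ^3, i.e. δ^3 ≥ 15/(15+3) = 5/6.
Hence δ ≥ (5/6)^(1/3) ≈ 0.941.

0.941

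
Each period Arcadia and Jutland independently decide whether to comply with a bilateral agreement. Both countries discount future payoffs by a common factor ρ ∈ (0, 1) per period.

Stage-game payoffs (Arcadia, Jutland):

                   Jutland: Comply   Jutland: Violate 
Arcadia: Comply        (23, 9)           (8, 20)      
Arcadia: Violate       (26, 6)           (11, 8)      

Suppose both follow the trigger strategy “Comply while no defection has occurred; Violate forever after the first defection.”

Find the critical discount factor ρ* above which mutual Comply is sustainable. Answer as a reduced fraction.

11/12

Arcadia: cooperation gives 23 each period; deviation gives 26 once then 11 forever.
  23/(1−ρ) ≥ 26 + 11ρ/(1−ρ) ⇒ ρ ≥ 3/15 = 1/5.
Jutland: cooperation gives 9 each period; deviation gives 20 once then 8 forever.
  ρ ≥ 11/12.
Both must hold, so the binding constraint is Jutland's: ρ ≥ 11/12.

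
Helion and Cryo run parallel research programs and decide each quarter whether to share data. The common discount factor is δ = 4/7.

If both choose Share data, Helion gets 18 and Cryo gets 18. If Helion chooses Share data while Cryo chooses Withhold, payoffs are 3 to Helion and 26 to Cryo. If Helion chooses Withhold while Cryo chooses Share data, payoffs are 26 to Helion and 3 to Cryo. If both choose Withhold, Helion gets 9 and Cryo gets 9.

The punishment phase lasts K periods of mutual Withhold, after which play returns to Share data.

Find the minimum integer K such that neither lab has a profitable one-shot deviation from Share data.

No profitable deviation requires (18−9)(δ+…+δ^K) ≥ 26−18, i.e. δ+…+δ^K ≥ 8/9 ≈ 0.8889.
With δ = 4/7, the partial sums are K=1: 0.5714, K=2: 0.8980.
K = 2 is the first length at which the sum reaches 0.8889.

2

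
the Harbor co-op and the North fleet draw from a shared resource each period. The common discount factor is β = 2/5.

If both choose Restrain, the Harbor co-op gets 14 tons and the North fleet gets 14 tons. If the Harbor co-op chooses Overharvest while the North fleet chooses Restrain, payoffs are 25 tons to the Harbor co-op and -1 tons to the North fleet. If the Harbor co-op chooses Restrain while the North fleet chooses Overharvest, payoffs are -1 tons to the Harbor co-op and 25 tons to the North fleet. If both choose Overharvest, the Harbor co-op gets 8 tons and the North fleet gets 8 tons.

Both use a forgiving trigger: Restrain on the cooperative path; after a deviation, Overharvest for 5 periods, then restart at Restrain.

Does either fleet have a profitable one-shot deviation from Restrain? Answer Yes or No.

Yes

Comparing payoff streams over the 6 periods until play realigns: cooperate → 14(1+β+…+β^5); deviate → 25 + 8(β+…+β^5).
Cooperation is sustained iff (14−8)(β+…+β^5) ≥ 25−14.
β+…+β^5 = 2/5·(1−(2/5)^5)/(1−2/5) = 0.6598, and (25−14)/(14−8) = 1.8333.
0.6598 < 1.8333, so cooperation is not sustainable.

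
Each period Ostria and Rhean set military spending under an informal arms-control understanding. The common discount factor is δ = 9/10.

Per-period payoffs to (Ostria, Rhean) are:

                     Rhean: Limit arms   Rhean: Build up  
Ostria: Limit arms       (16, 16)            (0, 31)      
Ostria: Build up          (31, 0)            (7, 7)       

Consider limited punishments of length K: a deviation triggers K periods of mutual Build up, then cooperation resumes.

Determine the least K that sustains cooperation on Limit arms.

IC: δ(1−δ^K)/(1−δ) ≥ (31−16)/(16−7) = 5/3.
With δ = 9/10: need 1 − δ^K ≥ 5/3·(1−9/10)/(9/10), i.e. δ^K ≤ 0.8148.
Since (9/10)^1 = 0.9000 and (9/10)^2 = 0.8100, the smallest such K is 2.

2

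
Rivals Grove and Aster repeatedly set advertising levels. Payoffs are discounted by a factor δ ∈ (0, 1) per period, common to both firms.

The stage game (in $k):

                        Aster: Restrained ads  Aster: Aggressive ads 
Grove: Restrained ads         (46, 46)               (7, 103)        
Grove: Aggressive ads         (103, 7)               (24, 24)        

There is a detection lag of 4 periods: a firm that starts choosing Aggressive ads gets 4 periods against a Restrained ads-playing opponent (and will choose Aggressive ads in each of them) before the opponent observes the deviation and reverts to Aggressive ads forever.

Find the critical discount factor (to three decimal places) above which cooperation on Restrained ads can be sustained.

A deviator earns 103 for 4 periods, then 24 forever; cooperating earns 46 forever. Multiplying the IC by (1−δ):
46 ≥ 103(1−δ^4) + 24δ^4, so 79·δ^4 ≥ 57 and δ^4 ≥ 57/79.
δ ≥ (57/79)^(1/4) ≈ 0.922.

0.922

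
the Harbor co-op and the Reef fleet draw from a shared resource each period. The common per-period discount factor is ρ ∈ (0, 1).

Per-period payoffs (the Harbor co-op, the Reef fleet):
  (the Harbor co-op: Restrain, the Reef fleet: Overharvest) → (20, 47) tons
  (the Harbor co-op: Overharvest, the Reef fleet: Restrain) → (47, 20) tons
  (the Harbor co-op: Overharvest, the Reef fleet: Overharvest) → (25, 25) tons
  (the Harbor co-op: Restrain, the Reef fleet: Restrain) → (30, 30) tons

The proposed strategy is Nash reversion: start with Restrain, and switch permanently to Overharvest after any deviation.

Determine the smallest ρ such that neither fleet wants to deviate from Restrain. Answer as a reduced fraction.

30/(1−ρ) ≥ 47 + 25ρ/(1−ρ)
30 ≥ 47 − 22ρ
ρ ≥ 17/22.

17/22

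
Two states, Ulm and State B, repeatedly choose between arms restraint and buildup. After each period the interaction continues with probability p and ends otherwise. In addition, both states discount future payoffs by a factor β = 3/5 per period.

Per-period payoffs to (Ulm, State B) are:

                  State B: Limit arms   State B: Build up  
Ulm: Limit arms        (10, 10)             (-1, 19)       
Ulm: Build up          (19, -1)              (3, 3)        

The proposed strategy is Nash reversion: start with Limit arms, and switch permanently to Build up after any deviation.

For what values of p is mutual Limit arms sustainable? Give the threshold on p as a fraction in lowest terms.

Expected continuation weight on next period's payoff is β·p = 3/5·p, which plays the role of the discount factor.
Cooperation requires 3/5·p ≥ (19−10)/(19−3) = 9/16, hence p ≥ 15/16.

15/16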